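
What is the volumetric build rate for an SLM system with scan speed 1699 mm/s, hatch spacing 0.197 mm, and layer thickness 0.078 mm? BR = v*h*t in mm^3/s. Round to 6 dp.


Rate = 1699 * 0.197 * 0.078 = 26.106834 mm^3/s


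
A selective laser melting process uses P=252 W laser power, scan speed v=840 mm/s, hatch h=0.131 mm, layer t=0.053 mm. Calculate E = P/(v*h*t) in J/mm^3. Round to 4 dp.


E = 252 / (840*0.131*0.053) = 43.209 J/mm^3


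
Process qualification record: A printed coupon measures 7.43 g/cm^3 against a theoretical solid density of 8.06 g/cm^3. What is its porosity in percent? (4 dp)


Porosity = (1-7.43/8.06)*100 = 7.8164 %


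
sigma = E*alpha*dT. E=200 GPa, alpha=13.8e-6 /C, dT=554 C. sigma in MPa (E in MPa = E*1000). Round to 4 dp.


sigma = 200*1000 * 13.8e-6 * 554 = 1529.04 MPa


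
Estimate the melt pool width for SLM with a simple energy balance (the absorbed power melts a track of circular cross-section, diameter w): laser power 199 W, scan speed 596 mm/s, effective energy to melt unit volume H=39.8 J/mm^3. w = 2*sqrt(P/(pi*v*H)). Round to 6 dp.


w = 2*sqrt(199/(pi*596*39.8)) = 0.103352 mm


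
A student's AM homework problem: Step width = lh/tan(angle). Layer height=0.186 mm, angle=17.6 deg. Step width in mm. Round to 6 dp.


step = 0.186 / tan(17.6) = 0.586346 mm


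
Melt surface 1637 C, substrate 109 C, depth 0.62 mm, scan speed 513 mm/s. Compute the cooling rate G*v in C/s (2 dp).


G = (1637-109)/0.62 = 2464.51612903 C/mm
CR = 2464.51612903 * 513 = 1264296.77 C/s


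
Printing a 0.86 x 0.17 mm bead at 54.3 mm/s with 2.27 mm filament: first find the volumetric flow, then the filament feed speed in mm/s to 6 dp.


Q = 0.86 * 0.17 * 54.3 = 7.93866 mm^3/s
A_fil = pi*(2.27/2)^2 = 4.0470782 mm^2
v_feed = 7.93866 / 4.0470782 = 1.961578 mm/s


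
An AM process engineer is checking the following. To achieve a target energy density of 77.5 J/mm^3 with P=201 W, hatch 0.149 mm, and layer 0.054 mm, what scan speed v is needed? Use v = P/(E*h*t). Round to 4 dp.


v = 201 / (77.5*0.149*0.054) = 322.3401 mm/s


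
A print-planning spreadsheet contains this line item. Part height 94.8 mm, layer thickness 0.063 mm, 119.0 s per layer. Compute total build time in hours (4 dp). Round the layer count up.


Layers = ceil(94.8/0.063) = 1505
t = 1505 * 119.0 / 3600 = 49.7486 hrs


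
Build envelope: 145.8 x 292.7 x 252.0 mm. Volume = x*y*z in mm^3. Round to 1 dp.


V = 145.8 * 292.7 * 252.0 = 10754266.3 mm^3


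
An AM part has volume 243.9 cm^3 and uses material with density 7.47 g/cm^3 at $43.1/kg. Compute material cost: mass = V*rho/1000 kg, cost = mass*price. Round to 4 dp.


Mass = 243.9*7.47/1000 = 1.821933 kg
Cost = 1.821933 * 43.1 = 78.5253 $


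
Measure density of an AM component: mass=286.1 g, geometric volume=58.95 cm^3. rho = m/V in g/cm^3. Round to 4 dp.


rho = 286.1 / 58.95 = 4.8533 g/cm^3


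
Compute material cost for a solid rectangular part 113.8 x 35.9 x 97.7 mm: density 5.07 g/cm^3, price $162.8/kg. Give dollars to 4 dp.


V = 113.8 * 35.9 * 97.7 = 399145.534 mm^3 = 399.145534 cm^3
Mass = 399.145534 * 5.07 / 1000 = 2.02366786 kg
Cost = 2.02366786 * 162.8 = 329.4531 $


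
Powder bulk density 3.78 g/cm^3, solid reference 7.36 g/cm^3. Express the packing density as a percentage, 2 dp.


Packing = (3.78/7.36)*100 = 51.36 %


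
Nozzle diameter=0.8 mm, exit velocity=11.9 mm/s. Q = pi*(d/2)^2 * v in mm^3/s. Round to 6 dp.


A = pi*(0.8/2)^2 = 0.50265482 mm^2
Q = 0.50265482 * 11.9 = 5.981592 mm^3/s


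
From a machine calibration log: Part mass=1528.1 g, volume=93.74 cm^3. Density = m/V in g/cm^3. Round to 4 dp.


rho = 1528.1 / 93.74 = 16.3015 g/cm^3


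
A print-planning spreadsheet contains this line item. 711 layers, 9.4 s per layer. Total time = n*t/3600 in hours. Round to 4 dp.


t = 711 * 9.4 / 3600 = 1.8565 hrs


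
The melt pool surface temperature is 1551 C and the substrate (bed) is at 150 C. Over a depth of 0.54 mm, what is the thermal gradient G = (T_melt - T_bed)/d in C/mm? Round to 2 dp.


G = (1551-150)/0.54 = 2594.44 C/mm


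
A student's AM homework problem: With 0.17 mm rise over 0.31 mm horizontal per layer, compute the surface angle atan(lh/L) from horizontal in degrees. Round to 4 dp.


angle = atan(0.17/0.31) = 28.7398 degrees


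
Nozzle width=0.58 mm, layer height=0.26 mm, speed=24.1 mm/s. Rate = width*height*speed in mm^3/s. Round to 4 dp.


Rate = 0.58 * 0.26 * 24.1 = 3.6343 mm^3/s


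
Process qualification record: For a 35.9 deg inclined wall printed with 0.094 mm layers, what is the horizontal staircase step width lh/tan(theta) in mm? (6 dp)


step = 0.094 / tan(35.9) = 0.129856 mm


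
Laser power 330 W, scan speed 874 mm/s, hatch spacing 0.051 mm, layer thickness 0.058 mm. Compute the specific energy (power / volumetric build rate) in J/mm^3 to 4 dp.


Build rate = 874 * 0.051 * 0.058 = 2.585292 mm^3/s
SE = 330 / 2.585292 = 127.6452 J/mm^3


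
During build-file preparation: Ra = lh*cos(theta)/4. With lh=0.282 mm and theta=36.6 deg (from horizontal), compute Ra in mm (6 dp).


Ra = 0.282 * cos(36.6) / 4 = 0.056599 mm


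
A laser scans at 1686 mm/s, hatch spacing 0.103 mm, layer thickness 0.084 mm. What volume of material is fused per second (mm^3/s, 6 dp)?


Rate = 1686 * 0.103 * 0.084 = 14.587272 mm^3/s


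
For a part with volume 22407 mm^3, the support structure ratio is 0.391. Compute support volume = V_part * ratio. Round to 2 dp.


V_support = 22407 * 0.391 = 8761.14 mm^3


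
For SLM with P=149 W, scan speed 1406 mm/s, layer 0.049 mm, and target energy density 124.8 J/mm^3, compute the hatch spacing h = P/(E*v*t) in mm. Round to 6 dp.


h = 149 / (124.8*1406*0.049) = 0.01733 mm


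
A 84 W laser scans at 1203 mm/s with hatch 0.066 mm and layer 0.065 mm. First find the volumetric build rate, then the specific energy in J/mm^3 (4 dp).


Build rate = 1203 * 0.066 * 0.065 = 5.16087 mm^3/s
SE = 84 / 5.16087 = 16.2763 J/mm^3


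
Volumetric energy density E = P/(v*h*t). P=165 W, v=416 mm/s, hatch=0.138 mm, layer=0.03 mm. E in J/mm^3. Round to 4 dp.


E = 165 / (416*0.138*0.03) = 95.8055 J/mm^3


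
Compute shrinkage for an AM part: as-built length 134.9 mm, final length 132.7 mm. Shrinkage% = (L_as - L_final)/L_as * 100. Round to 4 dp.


Shrinkage = ((134.9-132.7)/134.9)*100 = 1.6308 %


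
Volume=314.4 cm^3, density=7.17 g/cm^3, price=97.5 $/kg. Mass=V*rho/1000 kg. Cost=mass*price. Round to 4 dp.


Mass = 314.4*7.17/1000 = 2.254248 kg
Cost = 2.254248 * 97.5 = 219.7892 $


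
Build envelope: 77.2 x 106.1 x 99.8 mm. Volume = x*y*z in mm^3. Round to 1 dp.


V = 77.2 * 106.1 * 99.8 = 817453.8 mm^3


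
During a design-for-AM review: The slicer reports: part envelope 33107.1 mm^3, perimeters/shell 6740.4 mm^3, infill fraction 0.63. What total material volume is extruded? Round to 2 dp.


V_infill = (33107.1 - 6740.4) * 0.63 = 16611.02
V_total = 6740.4 + 16611.02 = 23351.42 mm^3


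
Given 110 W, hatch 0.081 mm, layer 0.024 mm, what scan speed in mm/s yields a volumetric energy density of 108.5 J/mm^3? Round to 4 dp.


v = 110 / (108.5*0.081*0.024) = 521.5149 mm/s


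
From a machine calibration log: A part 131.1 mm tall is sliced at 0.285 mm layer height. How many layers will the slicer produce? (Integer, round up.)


Layers = ceil(131.1/0.285) = 460


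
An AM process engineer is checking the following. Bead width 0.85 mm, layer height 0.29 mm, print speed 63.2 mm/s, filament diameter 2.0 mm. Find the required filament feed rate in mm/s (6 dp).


Q = 0.85 * 0.29 * 63.2 = 15.5788 mm^3/s
A_fil = pi*(2.0/2)^2 = 3.14159265 mm^2
v_feed = 15.5788 / 3.14159265 = 4.958886 mm/s


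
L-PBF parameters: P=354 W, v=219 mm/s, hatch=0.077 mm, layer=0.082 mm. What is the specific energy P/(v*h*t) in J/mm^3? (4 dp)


Build rate = 219 * 0.077 * 0.082 = 1.382766 mm^3/s
SE = 354 / 1.382766 = 256.0086 J/mm^3


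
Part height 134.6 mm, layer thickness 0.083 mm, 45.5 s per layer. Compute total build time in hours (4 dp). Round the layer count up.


Layers = ceil(134.6/0.083) = 1622
t = 1622 * 45.5 / 3600 = 20.5003 hrs


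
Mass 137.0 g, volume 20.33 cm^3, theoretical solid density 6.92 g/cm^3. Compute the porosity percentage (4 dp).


rho_part = 137.0 / 20.33 = 6.73880964 g/cm^3
Porosity = (1 - 6.73880964/6.92)*100 = 2.6184 %


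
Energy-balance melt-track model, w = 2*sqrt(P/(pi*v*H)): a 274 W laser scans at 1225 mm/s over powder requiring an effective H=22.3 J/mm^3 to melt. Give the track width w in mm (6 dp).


w = 2*sqrt(274/(pi*1225*22.3)) = 0.113008 mm


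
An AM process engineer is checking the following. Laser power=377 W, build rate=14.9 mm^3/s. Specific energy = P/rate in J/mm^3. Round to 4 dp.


SE = 377 / 14.9 = 25.302 J/mm^3


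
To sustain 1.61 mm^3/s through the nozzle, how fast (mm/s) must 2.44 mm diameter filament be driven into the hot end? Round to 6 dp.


A = pi*(2.44/2)^2 = 4.675947
v = 1.61 / 4.675947 = 0.344315 mm/s


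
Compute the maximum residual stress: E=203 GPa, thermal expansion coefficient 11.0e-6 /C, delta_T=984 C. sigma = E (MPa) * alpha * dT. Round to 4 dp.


sigma = 203*1000 * 11.0e-6 * 984 = 2197.272 MPa


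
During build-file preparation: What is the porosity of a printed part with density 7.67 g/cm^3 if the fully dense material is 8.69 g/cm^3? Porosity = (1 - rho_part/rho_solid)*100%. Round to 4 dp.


Porosity = (1-7.67/8.69)*100 = 11.7376 %


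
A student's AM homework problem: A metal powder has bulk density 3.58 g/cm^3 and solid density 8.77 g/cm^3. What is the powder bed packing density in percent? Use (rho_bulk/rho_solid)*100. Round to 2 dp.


Packing = (3.58/8.77)*100 = 40.82 %


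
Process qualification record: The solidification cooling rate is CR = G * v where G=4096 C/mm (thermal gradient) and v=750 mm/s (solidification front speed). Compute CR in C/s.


CR = 4096 * 750 = 3072000 C/s


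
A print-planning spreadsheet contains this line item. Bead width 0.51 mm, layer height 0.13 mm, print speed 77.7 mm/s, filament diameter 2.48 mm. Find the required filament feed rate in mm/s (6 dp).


Q = 0.51 * 0.13 * 77.7 = 5.15151 mm^3/s
A_fil = pi*(2.48/2)^2 = 4.83051286 mm^2
v_feed = 5.15151 / 4.83051286 = 1.066452 mm/s


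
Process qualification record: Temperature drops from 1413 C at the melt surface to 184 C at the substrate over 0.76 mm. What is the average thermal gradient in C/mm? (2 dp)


G = (1413-184)/0.76 = 1617.11 C/mm


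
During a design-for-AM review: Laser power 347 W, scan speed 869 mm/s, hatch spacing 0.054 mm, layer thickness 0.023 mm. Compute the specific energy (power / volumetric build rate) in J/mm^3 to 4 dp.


Build rate = 869 * 0.054 * 0.023 = 1.079298 mm^3/s
SE = 347 / 1.079298 = 321.5053 J/mm^3


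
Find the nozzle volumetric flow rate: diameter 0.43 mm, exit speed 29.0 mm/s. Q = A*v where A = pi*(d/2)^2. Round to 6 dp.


A = pi*(0.43/2)^2 = 0.14522012 mm^2
Q = 0.14522012 * 29.0 = 4.211383 mm^3/s


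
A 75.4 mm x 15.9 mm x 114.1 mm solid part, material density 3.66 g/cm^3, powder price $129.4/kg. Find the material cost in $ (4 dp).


V = 75.4 * 15.9 * 114.1 = 136789.926 mm^3 = 136.789926 cm^3
Mass = 136.789926 * 3.66 / 1000 = 0.50065113 kg
Cost = 0.50065113 * 129.4 = 64.7843 $


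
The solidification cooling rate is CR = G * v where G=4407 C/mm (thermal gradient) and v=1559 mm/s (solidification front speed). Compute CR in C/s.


CR = 4407 * 1559 = 6870513 C/s


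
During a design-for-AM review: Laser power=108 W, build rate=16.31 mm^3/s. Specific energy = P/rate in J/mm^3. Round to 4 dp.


SE = 108 / 16.31 = 6.6217 J/mm^3


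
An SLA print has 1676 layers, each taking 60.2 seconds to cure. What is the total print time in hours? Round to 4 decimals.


t = 1676 * 60.2 / 3600 = 28.0264 hrs


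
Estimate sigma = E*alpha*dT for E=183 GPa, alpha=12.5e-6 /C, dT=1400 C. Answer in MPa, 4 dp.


sigma = 183*1000 * 12.5e-6 * 1400 = 3202.5 MPa


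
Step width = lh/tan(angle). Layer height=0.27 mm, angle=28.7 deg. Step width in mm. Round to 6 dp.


step = 0.27 / tan(28.7) = 0.493165 mm


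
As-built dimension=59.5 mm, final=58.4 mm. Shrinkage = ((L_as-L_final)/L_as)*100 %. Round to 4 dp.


Shrinkage = ((59.5-58.4)/59.5)*100 = 1.8487 %


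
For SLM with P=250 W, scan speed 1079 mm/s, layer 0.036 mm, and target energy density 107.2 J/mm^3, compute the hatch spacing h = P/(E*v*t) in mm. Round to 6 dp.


h = 250 / (107.2*1079*0.036) = 0.060037 mm


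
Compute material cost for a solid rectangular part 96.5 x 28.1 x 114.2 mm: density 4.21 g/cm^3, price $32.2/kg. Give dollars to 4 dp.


V = 96.5 * 28.1 * 114.2 = 309670.43 mm^3 = 309.67043 cm^3
Mass = 309.67043 * 4.21 / 1000 = 1.30371251 kg
Cost = 1.30371251 * 32.2 = 41.9795 $


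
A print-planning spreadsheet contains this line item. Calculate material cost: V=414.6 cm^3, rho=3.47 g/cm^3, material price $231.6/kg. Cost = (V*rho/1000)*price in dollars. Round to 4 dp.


Mass = 414.6*3.47/1000 = 1.438662 kg
Cost = 1.438662 * 231.6 = 333.1941 $


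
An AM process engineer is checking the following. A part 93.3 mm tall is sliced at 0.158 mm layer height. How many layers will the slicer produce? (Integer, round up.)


Layers = ceil(93.3/0.158) = 591


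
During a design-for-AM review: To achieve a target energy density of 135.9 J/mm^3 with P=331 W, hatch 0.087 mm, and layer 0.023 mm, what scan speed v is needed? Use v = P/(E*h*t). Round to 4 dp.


v = 331 / (135.9*0.087*0.023) = 1217.1986 mm/s


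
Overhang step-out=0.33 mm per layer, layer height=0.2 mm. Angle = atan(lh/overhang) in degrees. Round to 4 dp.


angle = atan(0.2/0.33) = 31.2184 degrees


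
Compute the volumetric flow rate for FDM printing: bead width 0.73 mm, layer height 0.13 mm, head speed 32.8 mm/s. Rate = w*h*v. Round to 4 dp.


Rate = 0.73 * 0.13 * 32.8 = 3.1127 mm^3/s


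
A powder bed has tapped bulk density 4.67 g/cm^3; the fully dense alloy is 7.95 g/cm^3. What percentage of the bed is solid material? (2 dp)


Packing = (4.67/7.95)*100 = 58.74 %


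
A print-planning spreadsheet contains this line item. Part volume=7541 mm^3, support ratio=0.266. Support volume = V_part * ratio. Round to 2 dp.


V_support = 7541 * 0.266 = 2005.91 mm^3


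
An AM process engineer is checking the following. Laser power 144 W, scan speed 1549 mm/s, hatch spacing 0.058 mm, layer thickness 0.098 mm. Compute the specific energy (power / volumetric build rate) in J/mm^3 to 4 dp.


Build rate = 1549 * 0.058 * 0.098 = 8.804516 mm^3/s
SE = 144 / 8.804516 = 16.3552 J/mm^3


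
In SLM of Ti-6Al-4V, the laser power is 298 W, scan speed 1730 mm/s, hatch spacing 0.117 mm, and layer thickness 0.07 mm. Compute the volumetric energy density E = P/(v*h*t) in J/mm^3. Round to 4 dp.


E = 298 / (1730*0.117*0.07) = 21.0323 J/mm^3


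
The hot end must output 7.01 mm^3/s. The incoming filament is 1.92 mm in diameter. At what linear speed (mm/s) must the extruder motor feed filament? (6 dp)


A = pi*(1.92/2)^2 = 2.895292
v = 7.01 / 2.895292 = 2.421172 mm/s


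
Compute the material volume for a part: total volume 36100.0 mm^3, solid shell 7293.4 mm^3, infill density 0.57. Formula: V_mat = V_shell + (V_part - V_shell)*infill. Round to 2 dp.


V_infill = (36100.0 - 7293.4) * 0.57 = 16419.76
V_total = 7293.4 + 16419.76 = 23713.16 mm^3


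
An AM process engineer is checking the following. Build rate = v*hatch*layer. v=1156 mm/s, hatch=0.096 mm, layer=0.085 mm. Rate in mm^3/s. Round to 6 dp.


Rate = 1156 * 0.096 * 0.085 = 9.43296 mm^3/s


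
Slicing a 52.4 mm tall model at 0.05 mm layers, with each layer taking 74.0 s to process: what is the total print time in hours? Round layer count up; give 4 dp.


Layers = ceil(52.4/0.05) = 1048
t = 1048 * 74.0 / 3600 = 21.5422 hrs


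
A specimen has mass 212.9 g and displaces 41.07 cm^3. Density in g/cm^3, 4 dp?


rho = 212.9 / 41.07 = 5.1838 g/cm^3


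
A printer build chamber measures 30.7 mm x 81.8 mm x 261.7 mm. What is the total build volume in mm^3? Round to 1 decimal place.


V = 30.7 * 81.8 * 261.7 = 657196.7 mm^3


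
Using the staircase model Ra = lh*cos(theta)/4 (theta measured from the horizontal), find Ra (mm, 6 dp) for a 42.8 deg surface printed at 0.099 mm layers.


Ra = 0.099 * cos(42.8) / 4 = 0.01816 mm


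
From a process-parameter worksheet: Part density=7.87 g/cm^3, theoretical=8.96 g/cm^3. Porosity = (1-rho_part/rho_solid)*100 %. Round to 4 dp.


Porosity = (1-7.87/8.96)*100 = 12.1652 %


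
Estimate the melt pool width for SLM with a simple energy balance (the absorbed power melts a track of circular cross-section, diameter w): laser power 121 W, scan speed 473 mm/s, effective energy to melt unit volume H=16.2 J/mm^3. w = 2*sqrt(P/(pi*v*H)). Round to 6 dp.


w = 2*sqrt(121/(pi*473*16.2)) = 0.141795 mm


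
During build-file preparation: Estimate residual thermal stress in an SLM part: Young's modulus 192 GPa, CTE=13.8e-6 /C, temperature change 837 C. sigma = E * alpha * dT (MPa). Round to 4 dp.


sigma = 192*1000 * 13.8e-6 * 837 = 2217.7152 MPa


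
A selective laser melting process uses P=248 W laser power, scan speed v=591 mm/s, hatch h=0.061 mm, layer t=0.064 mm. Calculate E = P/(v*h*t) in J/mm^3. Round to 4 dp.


E = 248 / (591*0.061*0.064) = 107.4866 J/mm^3


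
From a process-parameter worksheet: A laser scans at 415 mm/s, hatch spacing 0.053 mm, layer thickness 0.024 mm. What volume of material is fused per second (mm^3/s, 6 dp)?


Rate = 415 * 0.053 * 0.024 = 0.52788 mm^3/s


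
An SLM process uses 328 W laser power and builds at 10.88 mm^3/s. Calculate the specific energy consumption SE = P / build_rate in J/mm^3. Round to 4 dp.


SE = 328 / 10.88 = 30.1471 J/mm^3


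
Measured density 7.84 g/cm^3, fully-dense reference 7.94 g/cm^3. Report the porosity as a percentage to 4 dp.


Porosity = (1-7.84/7.94)*100 = 1.2594 %


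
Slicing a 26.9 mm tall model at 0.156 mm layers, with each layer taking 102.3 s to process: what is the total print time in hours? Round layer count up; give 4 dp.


Layers = ceil(26.9/0.156) = 173
t = 173 * 102.3 / 3600 = 4.9161 hrs


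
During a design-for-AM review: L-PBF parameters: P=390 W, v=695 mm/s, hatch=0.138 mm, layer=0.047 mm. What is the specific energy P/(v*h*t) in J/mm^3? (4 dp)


Build rate = 695 * 0.138 * 0.047 = 4.50777 mm^3/s
SE = 390 / 4.50777 = 86.5173 J/mm^3


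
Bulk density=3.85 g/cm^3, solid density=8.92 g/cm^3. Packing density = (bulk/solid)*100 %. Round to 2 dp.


Packing = (3.85/8.92)*100 = 43.16 %


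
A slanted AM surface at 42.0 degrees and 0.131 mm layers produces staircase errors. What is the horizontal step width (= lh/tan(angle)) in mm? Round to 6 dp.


step = 0.131 / tan(42.0) = 0.14549 mm


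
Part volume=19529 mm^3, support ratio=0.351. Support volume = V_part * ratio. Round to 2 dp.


V_support = 19529 * 0.351 = 6854.68 mm^3


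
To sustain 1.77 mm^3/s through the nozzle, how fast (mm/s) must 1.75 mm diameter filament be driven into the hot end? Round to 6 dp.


A = pi*(1.75/2)^2 = 2.405282
v = 1.77 / 2.405282 = 0.73588 mm/s


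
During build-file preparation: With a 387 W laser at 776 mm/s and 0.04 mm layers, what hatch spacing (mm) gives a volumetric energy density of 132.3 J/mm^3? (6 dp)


h = 387 / (132.3*776*0.04) = 0.094239 mm


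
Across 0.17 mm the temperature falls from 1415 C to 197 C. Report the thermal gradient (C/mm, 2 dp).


G = (1415-197)/0.17 = 7164.71 C/mm


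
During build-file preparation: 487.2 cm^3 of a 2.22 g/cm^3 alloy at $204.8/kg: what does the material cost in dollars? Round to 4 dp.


Mass = 487.2*2.22/1000 = 1.081584 kg
Cost = 1.081584 * 204.8 = 221.5084 $


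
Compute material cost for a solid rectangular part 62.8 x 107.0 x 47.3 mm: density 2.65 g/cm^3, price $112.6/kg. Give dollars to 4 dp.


V = 62.8 * 107.0 * 47.3 = 317837.08 mm^3 = 317.83708 cm^3
Mass = 317.83708 * 2.65 / 1000 = 0.84226826 kg
Cost = 0.84226826 * 112.6 = 94.8394 $


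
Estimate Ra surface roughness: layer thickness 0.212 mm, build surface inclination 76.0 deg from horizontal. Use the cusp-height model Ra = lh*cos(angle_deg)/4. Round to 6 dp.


Ra = 0.212 * cos(76.0) / 4 = 0.012822 mm


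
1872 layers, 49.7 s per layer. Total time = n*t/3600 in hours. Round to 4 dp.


t = 1872 * 49.7 / 3600 = 25.844 hrs


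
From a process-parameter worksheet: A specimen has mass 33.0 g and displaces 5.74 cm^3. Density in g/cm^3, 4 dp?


rho = 33.0 / 5.74 = 5.7491 g/cm^3


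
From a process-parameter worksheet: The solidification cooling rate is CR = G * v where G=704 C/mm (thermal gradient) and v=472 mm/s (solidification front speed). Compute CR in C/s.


CR = 704 * 472 = 332288 C/s


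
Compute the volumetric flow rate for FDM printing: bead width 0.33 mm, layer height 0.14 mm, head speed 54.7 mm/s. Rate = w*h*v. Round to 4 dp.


Rate = 0.33 * 0.14 * 54.7 = 2.5271 mm^3/s


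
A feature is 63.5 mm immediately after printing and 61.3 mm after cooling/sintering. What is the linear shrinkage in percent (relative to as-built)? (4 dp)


Shrinkage = ((63.5-61.3)/63.5)*100 = 3.4646 %


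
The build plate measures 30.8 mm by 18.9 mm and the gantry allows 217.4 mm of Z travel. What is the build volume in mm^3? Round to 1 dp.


V = 30.8 * 18.9 * 217.4 = 126552.9 mm^3


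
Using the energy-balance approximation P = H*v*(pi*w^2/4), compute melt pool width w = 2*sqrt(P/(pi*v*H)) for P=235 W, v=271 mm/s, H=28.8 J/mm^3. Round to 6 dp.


w = 2*sqrt(235/(pi*271*28.8)) = 0.195798 mm


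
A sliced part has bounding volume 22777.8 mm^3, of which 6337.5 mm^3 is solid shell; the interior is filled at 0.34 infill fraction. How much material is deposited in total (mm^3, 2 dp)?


V_infill = (22777.8 - 6337.5) * 0.34 = 5589.7
V_total = 6337.5 + 5589.7 = 11927.2 mm^3


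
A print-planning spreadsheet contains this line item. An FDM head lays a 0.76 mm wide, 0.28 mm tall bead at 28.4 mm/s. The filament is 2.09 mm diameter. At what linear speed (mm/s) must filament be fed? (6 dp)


Q = 0.76 * 0.28 * 28.4 = 6.04352 mm^3/s
A_fil = pi*(2.09/2)^2 = 3.43069772 mm^2
v_feed = 6.04352 / 3.43069772 = 1.761601 mm/s


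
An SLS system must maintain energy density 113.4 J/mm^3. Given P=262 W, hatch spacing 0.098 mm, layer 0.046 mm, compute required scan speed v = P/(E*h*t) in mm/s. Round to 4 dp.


v = 262 / (113.4*0.098*0.046) = 512.5123 mm/s


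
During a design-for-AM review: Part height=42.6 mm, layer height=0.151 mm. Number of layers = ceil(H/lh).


Layers = ceil(42.6/0.151) = 283


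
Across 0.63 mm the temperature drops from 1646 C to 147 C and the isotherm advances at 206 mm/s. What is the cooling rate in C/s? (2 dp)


G = (1646-147)/0.63 = 2379.36507937 C/mm
CR = 2379.36507937 * 206 = 490149.21 C/s


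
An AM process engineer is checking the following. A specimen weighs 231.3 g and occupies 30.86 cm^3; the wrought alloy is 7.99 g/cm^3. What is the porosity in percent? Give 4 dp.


rho_part = 231.3 / 30.86 = 7.49513934 g/cm^3
Porosity = (1 - 7.49513934/7.99)*100 = 6.1935 %


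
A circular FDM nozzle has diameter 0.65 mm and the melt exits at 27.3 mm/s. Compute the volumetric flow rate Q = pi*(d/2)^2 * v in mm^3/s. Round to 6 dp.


A = pi*(0.65/2)^2 = 0.33183072 mm^2
Q = 0.33183072 * 27.3 = 9.058979 mm^3/s


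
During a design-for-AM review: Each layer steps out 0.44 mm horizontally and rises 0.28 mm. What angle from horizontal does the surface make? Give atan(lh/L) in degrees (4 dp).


angle = atan(0.28/0.44) = 32.4712 degrees


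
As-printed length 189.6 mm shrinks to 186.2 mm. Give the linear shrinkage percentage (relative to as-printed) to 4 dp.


Shrinkage = ((189.6-186.2)/189.6)*100 = 1.7932 %


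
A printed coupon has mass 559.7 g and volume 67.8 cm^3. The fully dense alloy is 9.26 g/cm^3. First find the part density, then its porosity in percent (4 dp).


rho_part = 559.7 / 67.8 = 8.25516224 g/cm^3
Porosity = (1 - 8.25516224/9.26)*100 = 10.8514 %


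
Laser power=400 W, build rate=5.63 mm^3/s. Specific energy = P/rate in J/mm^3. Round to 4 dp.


SE = 400 / 5.63 = 71.048 J/mm^3


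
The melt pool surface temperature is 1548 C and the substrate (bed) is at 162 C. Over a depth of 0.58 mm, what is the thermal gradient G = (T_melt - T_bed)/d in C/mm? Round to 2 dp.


G = (1548-162)/0.58 = 2389.66 C/mm


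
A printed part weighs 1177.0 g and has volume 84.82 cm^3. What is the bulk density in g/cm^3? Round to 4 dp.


rho = 1177.0 / 84.82 = 13.8764 g/cm^3


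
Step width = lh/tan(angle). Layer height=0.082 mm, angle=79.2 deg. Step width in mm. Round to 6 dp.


step = 0.082 / tan(79.2) = 0.015642 mm


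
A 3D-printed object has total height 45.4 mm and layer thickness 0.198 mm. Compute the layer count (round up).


Layers = ceil(45.4/0.198) = 230


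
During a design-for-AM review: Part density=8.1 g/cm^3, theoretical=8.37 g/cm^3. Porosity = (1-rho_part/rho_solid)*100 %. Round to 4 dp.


Porosity = (1-8.1/8.37)*100 = 3.2258 %


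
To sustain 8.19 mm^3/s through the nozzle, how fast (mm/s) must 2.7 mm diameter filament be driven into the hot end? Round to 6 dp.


A = pi*(2.7/2)^2 = 5.725553
v = 8.19 / 5.725553 = 1.43043 mm/s


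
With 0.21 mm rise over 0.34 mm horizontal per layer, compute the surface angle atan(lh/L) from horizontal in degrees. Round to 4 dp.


angle = atan(0.21/0.34) = 31.7014 degrees


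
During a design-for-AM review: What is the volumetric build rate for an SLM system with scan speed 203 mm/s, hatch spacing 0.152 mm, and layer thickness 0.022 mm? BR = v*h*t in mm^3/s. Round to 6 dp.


Rate = 203 * 0.152 * 0.022 = 0.678832 mm^3/s


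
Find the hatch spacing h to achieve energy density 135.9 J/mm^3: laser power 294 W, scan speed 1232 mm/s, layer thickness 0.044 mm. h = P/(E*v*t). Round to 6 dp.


h = 294 / (135.9*1232*0.044) = 0.039908 mm


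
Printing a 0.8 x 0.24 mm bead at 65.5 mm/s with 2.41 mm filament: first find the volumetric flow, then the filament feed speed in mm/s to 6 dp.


Q = 0.8 * 0.24 * 65.5 = 12.576 mm^3/s
A_fil = pi*(2.41/2)^2 = 4.56167107 mm^2
v_feed = 12.576 / 4.56167107 = 2.756884 mm/s


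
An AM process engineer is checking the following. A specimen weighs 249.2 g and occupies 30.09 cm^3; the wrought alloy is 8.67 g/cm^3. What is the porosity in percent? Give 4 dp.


rho_part = 249.2 / 30.09 = 8.2818212 g/cm^3
Porosity = (1 - 8.2818212/8.67)*100 = 4.4773 %


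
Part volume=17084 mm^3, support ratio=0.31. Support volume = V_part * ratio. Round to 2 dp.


V_support = 17084 * 0.31 = 5296.04 mm^3


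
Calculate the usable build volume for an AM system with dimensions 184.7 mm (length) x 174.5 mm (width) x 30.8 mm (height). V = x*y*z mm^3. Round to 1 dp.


V = 184.7 * 174.5 * 30.8 = 992688.6 mm^3


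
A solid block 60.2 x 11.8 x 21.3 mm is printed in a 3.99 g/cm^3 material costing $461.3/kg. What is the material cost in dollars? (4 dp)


V = 60.2 * 11.8 * 21.3 = 15130.668 mm^3 = 15.130668 cm^3
Mass = 15.130668 * 3.99 / 1000 = 0.06037137 kg
Cost = 0.06037137 * 461.3 = 27.8493 $


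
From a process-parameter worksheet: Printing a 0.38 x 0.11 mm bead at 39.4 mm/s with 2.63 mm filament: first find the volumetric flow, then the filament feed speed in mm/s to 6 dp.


Q = 0.38 * 0.11 * 39.4 = 1.64692 mm^3/s
A_fil = pi*(2.63/2)^2 = 5.43252056 mm^2
v_feed = 1.64692 / 5.43252056 = 0.303159 mm/s


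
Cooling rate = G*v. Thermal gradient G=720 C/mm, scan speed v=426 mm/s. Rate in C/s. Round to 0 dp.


CR = 720 * 426 = 306720 C/s


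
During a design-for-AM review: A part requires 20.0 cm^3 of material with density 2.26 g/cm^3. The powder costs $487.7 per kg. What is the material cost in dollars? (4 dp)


Mass = 20.0*2.26/1000 = 0.0452 kg
Cost = 0.0452 * 487.7 = 22.044 $


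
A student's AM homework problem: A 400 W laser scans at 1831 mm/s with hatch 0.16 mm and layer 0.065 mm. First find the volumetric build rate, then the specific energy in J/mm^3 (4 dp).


Build rate = 1831 * 0.16 * 0.065 = 19.0424 mm^3/s
SE = 400 / 19.0424 = 21.0058 J/mm^3


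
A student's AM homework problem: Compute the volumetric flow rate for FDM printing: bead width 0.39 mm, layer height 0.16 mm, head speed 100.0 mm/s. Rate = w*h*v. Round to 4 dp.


Rate = 0.39 * 0.16 * 100.0 = 6.24 mm^3/s


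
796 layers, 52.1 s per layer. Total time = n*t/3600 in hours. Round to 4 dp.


t = 796 * 52.1 / 3600 = 11.5199 hrs


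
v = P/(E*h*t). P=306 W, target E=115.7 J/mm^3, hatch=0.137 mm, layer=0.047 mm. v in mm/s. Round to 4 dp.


v = 306 / (115.7*0.137*0.047) = 410.7425 mm/s


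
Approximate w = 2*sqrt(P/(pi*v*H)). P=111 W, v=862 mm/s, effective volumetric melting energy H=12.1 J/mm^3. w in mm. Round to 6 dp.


w = 2*sqrt(111/(pi*862*12.1)) = 0.116405 mm


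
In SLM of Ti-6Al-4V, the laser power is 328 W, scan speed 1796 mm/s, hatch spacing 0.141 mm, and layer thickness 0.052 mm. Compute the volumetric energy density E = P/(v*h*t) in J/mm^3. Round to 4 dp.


E = 328 / (1796*0.141*0.052) = 24.9084 J/mm^3


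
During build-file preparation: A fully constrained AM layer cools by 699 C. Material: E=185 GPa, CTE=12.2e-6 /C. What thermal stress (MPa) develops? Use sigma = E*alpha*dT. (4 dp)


sigma = 185*1000 * 12.2e-6 * 699 = 1577.643 MPa


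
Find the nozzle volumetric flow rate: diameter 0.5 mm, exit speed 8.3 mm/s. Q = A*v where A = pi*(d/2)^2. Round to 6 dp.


A = pi*(0.5/2)^2 = 0.19634954 mm^2
Q = 0.19634954 * 8.3 = 1.629701 mm^3/s


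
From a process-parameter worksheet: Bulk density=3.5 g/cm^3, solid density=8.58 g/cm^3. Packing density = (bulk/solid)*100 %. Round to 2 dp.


Packing = (3.5/8.58)*100 = 40.79 %


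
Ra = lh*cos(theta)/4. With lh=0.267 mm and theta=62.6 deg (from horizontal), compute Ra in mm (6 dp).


Ra = 0.267 * cos(62.6) / 4 = 0.030718 mm


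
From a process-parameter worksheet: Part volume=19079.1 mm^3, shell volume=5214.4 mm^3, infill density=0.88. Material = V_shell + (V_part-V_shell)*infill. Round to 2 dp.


V_infill = (19079.1 - 5214.4) * 0.88 = 12200.94
V_total = 5214.4 + 12200.94 = 17415.34 mm^3


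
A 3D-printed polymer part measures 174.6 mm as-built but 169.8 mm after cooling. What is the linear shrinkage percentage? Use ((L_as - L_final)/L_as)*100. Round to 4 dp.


Shrinkage = ((174.6-169.8)/174.6)*100 = 2.7491 %


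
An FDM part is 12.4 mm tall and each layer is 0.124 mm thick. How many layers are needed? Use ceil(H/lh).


Layers = ceil(12.4/0.124) = 100


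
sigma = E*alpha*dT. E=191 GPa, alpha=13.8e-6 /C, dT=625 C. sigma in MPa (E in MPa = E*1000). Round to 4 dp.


sigma = 191*1000 * 13.8e-6 * 625 = 1647.375 MPa


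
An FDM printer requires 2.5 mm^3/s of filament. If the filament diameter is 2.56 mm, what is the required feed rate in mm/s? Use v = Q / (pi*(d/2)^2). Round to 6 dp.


A = pi*(2.56/2)^2 = 5.147185
v = 2.5 / 5.147185 = 0.485702 mm/s


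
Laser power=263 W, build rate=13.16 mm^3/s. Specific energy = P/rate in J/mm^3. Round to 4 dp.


SE = 263 / 13.16 = 19.9848 J/mm^3


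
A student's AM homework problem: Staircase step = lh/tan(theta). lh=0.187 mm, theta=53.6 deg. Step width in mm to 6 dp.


step = 0.187 / tan(53.6) = 0.137868 mm


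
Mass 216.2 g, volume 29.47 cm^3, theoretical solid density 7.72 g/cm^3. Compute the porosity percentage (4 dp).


rho_part = 216.2 / 29.47 = 7.33627418 g/cm^3
Porosity = (1 - 7.33627418/7.72)*100 = 4.9705 %


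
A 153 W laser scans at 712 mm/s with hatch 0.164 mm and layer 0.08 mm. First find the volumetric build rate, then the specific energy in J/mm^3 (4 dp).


Build rate = 712 * 0.164 * 0.08 = 9.34144 mm^3/s
SE = 153 / 9.34144 = 16.3786 J/mm^3


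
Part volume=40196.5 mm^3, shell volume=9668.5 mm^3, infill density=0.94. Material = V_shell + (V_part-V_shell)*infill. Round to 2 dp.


V_infill = (40196.5 - 9668.5) * 0.94 = 28696.32
V_total = 9668.5 + 28696.32 = 38364.82 mm^3


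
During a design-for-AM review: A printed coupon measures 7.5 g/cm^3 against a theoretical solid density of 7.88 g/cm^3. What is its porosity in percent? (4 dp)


Porosity = (1-7.5/7.88)*100 = 4.8223 %


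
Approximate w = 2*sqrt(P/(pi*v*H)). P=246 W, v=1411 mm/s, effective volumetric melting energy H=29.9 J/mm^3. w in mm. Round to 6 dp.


w = 2*sqrt(246/(pi*1411*29.9)) = 0.086164 mm


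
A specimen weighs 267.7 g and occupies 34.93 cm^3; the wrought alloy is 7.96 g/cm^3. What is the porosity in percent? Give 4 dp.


rho_part = 267.7 / 34.93 = 7.66389923 g/cm^3
Porosity = (1 - 7.66389923/7.96)*100 = 3.7199 %


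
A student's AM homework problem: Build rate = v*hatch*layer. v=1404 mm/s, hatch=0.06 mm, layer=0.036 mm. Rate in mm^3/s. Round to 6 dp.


Rate = 1404 * 0.06 * 0.036 = 3.03264 mm^3/s


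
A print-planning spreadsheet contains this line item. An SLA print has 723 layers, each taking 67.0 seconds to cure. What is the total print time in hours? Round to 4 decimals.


t = 723 * 67.0 / 3600 = 13.4558 hrs


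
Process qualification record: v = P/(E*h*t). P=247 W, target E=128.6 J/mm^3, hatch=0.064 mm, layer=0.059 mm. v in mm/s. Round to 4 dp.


v = 247 / (128.6*0.064*0.059) = 508.6558 mm/s


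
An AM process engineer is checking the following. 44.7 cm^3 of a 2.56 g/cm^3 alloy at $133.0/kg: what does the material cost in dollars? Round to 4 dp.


Mass = 44.7*2.56/1000 = 0.114432 kg
Cost = 0.114432 * 133.0 = 15.2195 $


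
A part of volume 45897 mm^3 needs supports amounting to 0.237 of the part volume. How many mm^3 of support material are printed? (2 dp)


V_support = 45897 * 0.237 = 10877.59 mm^3


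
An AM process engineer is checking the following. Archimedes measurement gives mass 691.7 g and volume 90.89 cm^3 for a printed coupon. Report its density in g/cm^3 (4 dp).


rho = 691.7 / 90.89 = 7.6103 g/cm^3


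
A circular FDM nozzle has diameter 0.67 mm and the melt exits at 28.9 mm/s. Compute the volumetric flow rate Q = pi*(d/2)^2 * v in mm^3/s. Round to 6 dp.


A = pi*(0.67/2)^2 = 0.35256524 mm^2
Q = 0.35256524 * 28.9 = 10.189135 mm^3/s


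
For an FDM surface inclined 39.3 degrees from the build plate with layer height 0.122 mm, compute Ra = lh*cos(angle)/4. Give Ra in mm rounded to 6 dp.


Ra = 0.122 * cos(39.3) / 4 = 0.023602 mm


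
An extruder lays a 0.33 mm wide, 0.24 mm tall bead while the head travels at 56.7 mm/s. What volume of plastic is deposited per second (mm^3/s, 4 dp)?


Rate = 0.33 * 0.24 * 56.7 = 4.4906 mm^3/s


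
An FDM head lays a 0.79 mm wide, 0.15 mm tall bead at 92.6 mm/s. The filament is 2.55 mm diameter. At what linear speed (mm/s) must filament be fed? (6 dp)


Q = 0.79 * 0.15 * 92.6 = 10.9731 mm^3/s
A_fil = pi*(2.55/2)^2 = 5.10705156 mm^2
v_feed = 10.9731 / 5.10705156 = 2.148617 mm/s


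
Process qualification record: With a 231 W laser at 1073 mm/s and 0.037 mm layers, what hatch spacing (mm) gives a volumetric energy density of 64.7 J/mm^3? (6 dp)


h = 231 / (64.7*1073*0.037) = 0.08993 mm


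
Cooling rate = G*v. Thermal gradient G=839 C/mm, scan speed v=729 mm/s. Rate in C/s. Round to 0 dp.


CR = 839 * 729 = 611631 C/s


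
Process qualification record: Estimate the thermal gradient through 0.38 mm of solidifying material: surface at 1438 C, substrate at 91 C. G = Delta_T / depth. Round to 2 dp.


G = (1438-91)/0.38 = 3544.74 C/mm


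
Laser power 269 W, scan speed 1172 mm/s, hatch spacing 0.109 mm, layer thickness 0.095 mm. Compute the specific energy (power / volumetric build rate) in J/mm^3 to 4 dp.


Build rate = 1172 * 0.109 * 0.095 = 12.13606 mm^3/s
SE = 269 / 12.13606 = 22.1653 J/mm^3


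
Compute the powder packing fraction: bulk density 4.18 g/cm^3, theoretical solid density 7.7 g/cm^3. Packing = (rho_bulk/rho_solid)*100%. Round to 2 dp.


Packing = (4.18/7.7)*100 = 54.29 %


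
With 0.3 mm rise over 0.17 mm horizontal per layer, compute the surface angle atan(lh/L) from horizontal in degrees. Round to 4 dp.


angle = atan(0.3/0.17) = 60.4612 degrees


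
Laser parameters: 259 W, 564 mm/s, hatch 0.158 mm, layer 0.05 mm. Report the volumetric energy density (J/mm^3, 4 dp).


E = 259 / (564*0.158*0.05) = 58.1291 J/mm^3


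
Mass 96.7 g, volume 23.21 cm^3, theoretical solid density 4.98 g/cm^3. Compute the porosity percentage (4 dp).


rho_part = 96.7 / 23.21 = 4.16630763 g/cm^3
Porosity = (1 - 4.16630763/4.98)*100 = 16.3392 %


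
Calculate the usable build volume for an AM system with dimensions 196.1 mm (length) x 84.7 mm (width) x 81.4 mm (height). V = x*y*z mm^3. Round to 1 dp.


V = 196.1 * 84.7 * 81.4 = 1352027.1 mm^3


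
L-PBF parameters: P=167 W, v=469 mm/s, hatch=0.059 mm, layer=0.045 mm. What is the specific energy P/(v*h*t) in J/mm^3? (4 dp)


Build rate = 469 * 0.059 * 0.045 = 1.245195 mm^3/s
SE = 167 / 1.245195 = 134.1155 J/mm^3


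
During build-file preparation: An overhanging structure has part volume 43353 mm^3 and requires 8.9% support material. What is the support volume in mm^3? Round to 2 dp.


V_support = 43353 * 0.089 = 3858.42 mm^3


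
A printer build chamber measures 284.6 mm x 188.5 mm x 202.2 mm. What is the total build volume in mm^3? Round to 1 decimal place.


V = 284.6 * 188.5 * 202.2 = 10847443.6 mm^3


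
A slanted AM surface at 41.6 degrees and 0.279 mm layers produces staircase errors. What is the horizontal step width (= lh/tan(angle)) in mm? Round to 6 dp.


step = 0.279 / tan(41.6) = 0.314245 mm


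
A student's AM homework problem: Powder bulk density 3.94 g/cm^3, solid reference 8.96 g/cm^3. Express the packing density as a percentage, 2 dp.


Packing = (3.94/8.96)*100 = 43.97 %


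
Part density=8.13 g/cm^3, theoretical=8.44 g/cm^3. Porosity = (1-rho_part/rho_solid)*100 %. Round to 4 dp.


Porosity = (1-8.13/8.44)*100 = 3.673 %


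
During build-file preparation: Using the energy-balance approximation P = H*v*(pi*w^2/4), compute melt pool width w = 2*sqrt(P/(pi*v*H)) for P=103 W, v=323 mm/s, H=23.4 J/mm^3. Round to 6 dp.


w = 2*sqrt(103/(pi*323*23.4)) = 0.131724 mm


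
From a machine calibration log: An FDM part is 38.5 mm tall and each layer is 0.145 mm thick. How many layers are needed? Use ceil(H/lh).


Layers = ceil(38.5/0.145) = 266


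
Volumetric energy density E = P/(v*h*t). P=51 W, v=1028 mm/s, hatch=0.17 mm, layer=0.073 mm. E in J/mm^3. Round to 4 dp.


E = 51 / (1028*0.17*0.073) = 3.9977 J/mm^3


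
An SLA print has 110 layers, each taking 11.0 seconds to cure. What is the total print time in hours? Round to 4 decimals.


t = 110 * 11.0 / 3600 = 0.3361 hrs


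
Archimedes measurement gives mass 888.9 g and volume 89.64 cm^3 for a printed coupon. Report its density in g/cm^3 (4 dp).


rho = 888.9 / 89.64 = 9.9163 g/cm^3


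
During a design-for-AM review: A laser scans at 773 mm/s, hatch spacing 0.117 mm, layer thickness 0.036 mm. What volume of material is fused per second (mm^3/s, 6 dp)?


Rate = 773 * 0.117 * 0.036 = 3.255876 mm^3/s


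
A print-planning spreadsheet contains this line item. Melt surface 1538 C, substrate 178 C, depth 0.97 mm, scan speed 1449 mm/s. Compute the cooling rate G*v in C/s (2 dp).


G = (1538-178)/0.97 = 1402.06185567 C/mm
CR = 1402.06185567 * 1449 = 2031587.63 C/s


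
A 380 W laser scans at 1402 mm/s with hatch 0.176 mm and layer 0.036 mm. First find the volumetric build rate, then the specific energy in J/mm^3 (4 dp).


Build rate = 1402 * 0.176 * 0.036 = 8.883072 mm^3/s
SE = 380 / 8.883072 = 42.778 J/mm^3
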